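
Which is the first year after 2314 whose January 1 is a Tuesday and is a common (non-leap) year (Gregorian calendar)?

2318

Jan 1 advances by 2 weekdays after a leap year and by 1 after a common year.
2314: Jan 1 is Thursday.
2315: Friday
2316: Saturday (leap)
2317: Monday
2318: Tuesday
2318 begins on a Tuesday and is a common year.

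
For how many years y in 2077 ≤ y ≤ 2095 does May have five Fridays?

7

May has 31 days; it has five Fridays when Friday falls among the first (month-length − 28) days — i.e. when May 1 is one of Friday/Thursday/Wednesday.
May 1 by year: 2077:Sat 2078:Sun 2079:Mon 2080:Wed✓ 2081:Thu✓ 2082:Fri✓ 2083:Sat 2084:Mon 2085:Tue 2086:Wed✓ 2087:Thu✓ 2088:Sat 2089:Sun 2090:Mon 2091:Tue 2092:Thu✓ 2093:Fri✓ 2094:Sat 2095:Sun
Years with five Fridays: 2080, 2081, 2082, 2086, 2087, 2092, 2093 → 7.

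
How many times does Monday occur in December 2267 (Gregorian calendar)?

5

December 2267 has 31 days and begins on Sunday.
The first Monday is December 2.
Mondays fall on 2, 9, 16, 23, 30 — that's 5.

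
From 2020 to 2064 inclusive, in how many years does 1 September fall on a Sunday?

Track 1 September's weekday year by year (advancing +1, or +2 across a Feb 29):
  2020: Tue  2021: Wed (+1)  2022: Thu (+1)  2023: Fri (+1)  2024: Sun (+2) ✓
  2025: Mon (+1)  2026: Tue (+1)  2027: Wed (+1)  2028: Fri (+2)  2029: Sat (+1)
  2030: Sun (+1) ✓  2031: Mon (+1)  2032: Wed (+2)  2033: Thu (+1)  … (17 more years) …
  2051: Fri (+1)  2052: Sun (+2) ✓  2053: Mon (+1)  2054: Tue (+1)  2055: Wed (+1)
  2056: Fri (+2)  2057: Sat (+1)  2058: Sun (+1) ✓  2059: Mon (+1)  2060: Wed (+2)
  2061: Thu (+1)  2062: Fri (+1)  2063: Sat (+1)  2064: Mon (+2)
Sunday years: 2024, 2030, 2041, 2047, 2052, 2058 — 6 in total.

6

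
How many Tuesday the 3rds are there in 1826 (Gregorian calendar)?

Check the 3rd of each month of 1826: Jan 3: Tue, Feb 3: Fri, Mar 3: Fri, Apr 3: Mon, May 3: Wed, Jun 3: Sat, Jul 3: Mon, Aug 3: Thu, Sep 3: Sun, Oct 3: Tue, Nov 3: Fri, Dec 3: Sun.
Tuesday occurs in January, October — 2 months.

2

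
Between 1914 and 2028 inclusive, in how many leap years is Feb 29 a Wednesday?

Leap years in 1914–2028: 29 of them.
Feb 29 weekday advances by 5 (mod 7) from one leap year to the next four years later (or differs when a century non-leap intervenes).
Leap-day weekdays: 1916:Tue 1920:Sun 1924:Fri 1928:Wed✓ 1932:Mon 1936:Sat 1940:Thu 1944:Tue 1948:Sun 1952:Fri 1956:Wed✓ 1960:Mon 1964:Sat …(3 more)… 1980:Fri 1984:Wed✓ 1988:Mon 1992:Sat 1996:Thu 2000:Tue 2004:Sun 2008:Fri 2012:Wed✓ 2016:Mon 2020:Sat 2024:Thu 2028:Tue
Wednesday: 1928, 1956, 1984, 2012 → 4.

4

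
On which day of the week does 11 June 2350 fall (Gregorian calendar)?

January 1, 2350 is a Sunday.
June 11 is day 162 of the year, i.e. 161 days after Jan 1.
161 mod 7 = 0, so advance 0 weekdays from Sunday: Sunday.

Sunday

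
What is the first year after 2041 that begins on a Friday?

2044

Jan 1 advances by 2 weekdays after a leap year and by 1 after a common year.
2041: Jan 1 is Tuesday.
2042: Wednesday
2043: Thursday
2044: Friday (leap)
2044 begins on a Friday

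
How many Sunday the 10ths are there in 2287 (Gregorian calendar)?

Check the 10th of each month of 2287: Jan 10: Mon, Feb 10: Thu, Mar 10: Thu, Apr 10: Sun, May 10: Tue, Jun 10: Fri, Jul 10: Sun, Aug 10: Wed, Sep 10: Sat, Oct 10: Mon, Nov 10: Thu, Dec 10: Sat.
Sunday occurs in April, July — 2 months.

2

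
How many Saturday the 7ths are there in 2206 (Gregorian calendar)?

1

Check the 7th of each month of 2206: Jan 7: Tue, Feb 7: Fri, Mar 7: Fri, Apr 7: Mon, May 7: Wed, Jun 7: Sat, Jul 7: Mon, Aug 7: Thu, Sep 7: Sun, Oct 7: Tue, Nov 7: Fri, Dec 7: Sun.
Saturday occurs in June — 1 month.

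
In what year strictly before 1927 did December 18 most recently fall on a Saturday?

From one year to the next, a fixed date's weekday advances by 1, or by 2 when a Feb 29 lies between the two dates.
1927: December 18 is Sunday.
1926: Saturday (−1)
December 18 falls on a Saturday in 1926.

1926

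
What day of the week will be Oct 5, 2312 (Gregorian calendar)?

Saturday

January 1, 2312 is a Monday.
October 5 is day 279 of the year, i.e. 278 days after Jan 1.
278 mod 7 = 5, so advance 5 weekdays from Monday: Saturday.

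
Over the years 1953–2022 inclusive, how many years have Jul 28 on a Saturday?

Track Jul 28's weekday year by year (advancing +1, or +2 across a Feb 29):
  1953: Tue  1954: Wed (+1)  1955: Thu (+1)  1956: Sat (+2) ✓  1957: Sun (+1)
  1958: Mon (+1)  1959: Tue (+1)  1960: Thu (+2)  1961: Fri (+1)  1962: Sat (+1) ✓
  1963: Sun (+1)  1964: Tue (+2)  1965: Wed (+1)  1966: Thu (+1)  … (42 more years) …
  2009: Tue (+1)  2010: Wed (+1)  2011: Thu (+1)  2012: Sat (+2) ✓  2013: Sun (+1)
  2014: Mon (+1)  2015: Tue (+1)  2016: Thu (+2)  2017: Fri (+1)  2018: Sat (+1) ✓
  2019: Sun (+1)  2020: Tue (+2)  2021: Wed (+1)  2022: Thu (+1)
Saturday years: 1956, 1962, 1973, 1979, 1984, 1990, 2001, 2007, 2012, 2018 — 10 in total.

10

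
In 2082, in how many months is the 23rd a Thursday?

Check the 23rd of each month of 2082: Jan 23: Fri, Feb 23: Mon, Mar 23: Mon, Apr 23: Thu, May 23: Sat, Jun 23: Tue, Jul 23: Thu, Aug 23: Sun, Sep 23: Wed, Oct 23: Fri, Nov 23: Mon, Dec 23: Wed.
Thursday occurs in April, July — 2 months.

2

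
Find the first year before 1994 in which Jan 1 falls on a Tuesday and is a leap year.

1980

Jan 1 advances by 2 weekdays after a leap year and by 1 after a common year.
1994: Jan 1 is Saturday.
1993: Friday
1992: Wednesday (leap)
1991: Tuesday
1990: Monday
1989: Sunday
1988: Friday (leap)
1987: Thursday
1986: Wednesday
1985: Tuesday
1984: Sunday (leap)
1983: Saturday
1982: Friday
1981: Thursday
1980: Tuesday (leap)
1980 begins on a Tuesday and is a leap year.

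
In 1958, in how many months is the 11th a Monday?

Check the 11th of each month of 1958: Jan 11: Sat, Feb 11: Tue, Mar 11: Tue, Apr 11: Fri, May 11: Sun, Jun 11: Wed, Jul 11: Fri, Aug 11: Mon, Sep 11: Thu, Oct 11: Sat, Nov 11: Tue, Dec 11: Thu.
Monday occurs in August — 1 month.

1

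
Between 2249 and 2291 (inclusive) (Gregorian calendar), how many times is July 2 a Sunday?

Track July 2's weekday year by year (advancing +1, or +2 across a Feb 29):
  2249: Mon  2250: Tue (+1)  2251: Wed (+1)  2252: Fri (+2)  2253: Sat (+1)
  2254: Sun (+1) ✓  2255: Mon (+1)  2256: Wed (+2)  2257: Thu (+1)  2258: Fri (+1)
  2259: Sat (+1)  2260: Mon (+2)  2261: Tue (+1)  2262: Wed (+1)  … (15 more years) …
  2278: Tue (+1)  2279: Wed (+1)  2280: Fri (+2)  2281: Sat (+1)  2282: Sun (+1) ✓
  2283: Mon (+1)  2284: Wed (+2)  2285: Thu (+1)  2286: Fri (+1)  2287: Sat (+1)
  2288: Mon (+2)  2289: Tue (+1)  2290: Wed (+1)  2291: Thu (+1)
Sunday years: 2254, 2265, 2271, 2276, 2282 — 5 in total.

5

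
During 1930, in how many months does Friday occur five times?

4

A month of length L has five Fridays iff its first Friday is on day ≤ L−28 (so day 1–3 in a 31-day month, 1–2 in a 30-day month, day 1 in a leap February).
Checking each month of 1930: Jan starts Wed (31d) ✓; Feb starts Sat (28d); Mar starts Sat (31d); Apr starts Tue (30d); May starts Thu (31d) ✓; Jun starts Sun (30d); Jul starts Tue (31d); Aug starts Fri (31d) ✓; Sep starts Mon (30d); Oct starts Wed (31d) ✓; Nov starts Sat (30d); Dec starts Mon (31d).
Five-Friday months: January, May, August, October → 4.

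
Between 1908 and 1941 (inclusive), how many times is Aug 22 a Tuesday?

5

Track Aug 22's weekday year by year (advancing +1, or +2 across a Feb 29):
  1908: Sat  1909: Sun (+1)  1910: Mon (+1)  1911: Tue (+1) ✓  1912: Thu (+2)
  1913: Fri (+1)  1914: Sat (+1)  1915: Sun (+1)  1916: Tue (+2) ✓  1917: Wed (+1)
  1918: Thu (+1)  1919: Fri (+1)  1920: Sun (+2)  1921: Mon (+1)  … (6 more years) …
  1928: Wed (+2)  1929: Thu (+1)  1930: Fri (+1)  1931: Sat (+1)  1932: Mon (+2)
  1933: Tue (+1) ✓  1934: Wed (+1)  1935: Thu (+1)  1936: Sat (+2)  1937: Sun (+1)
  1938: Mon (+1)  1939: Tue (+1) ✓  1940: Thu (+2)  1941: Fri (+1)
Tuesday years: 1911, 1916, 1922, 1933, 1939 — 5 in total.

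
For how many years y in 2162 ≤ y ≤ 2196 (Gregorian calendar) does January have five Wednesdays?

January has 31 days; it has five Wednesdays when Wednesday falls among the first (month-length − 28) days — i.e. when January 1 is one of Wednesday/Tuesday/Monday.
January 1 by year: 2162:Fri 2163:Sat 2164:Sun 2165:Tue✓ 2166:Wed✓ 2167:Thu 2168:Fri 2169:Sun 2170:Mon✓ 2171:Tue✓ 2172:Wed✓ 2173:Fri 2174:Sat 2175:Sun 2176:Mon✓ …(5 more)… 2182:Tue✓ 2183:Wed✓ 2184:Thu 2185:Sat 2186:Sun 2187:Mon✓ 2188:Tue✓ 2189:Thu 2190:Fri 2191:Sat 2192:Sun 2193:Tue✓ 2194:Wed✓ 2195:Thu 2196:Fri
Years with five Wednesdays: 2165, 2166, 2170, 2171, 2172, 2176, 2177, 2181, 2182, 2183, 2187, 2188, 2193, 2194 → 14.

14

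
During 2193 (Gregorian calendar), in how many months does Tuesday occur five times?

A month of length L has five Tuesdays iff its first Tuesday is on day ≤ L−28 (so day 1–3 in a 31-day month, 1–2 in a 30-day month, day 1 in a leap February).
Checking each month of 2193: Jan starts Tue (31d) ✓; Feb starts Fri (28d); Mar starts Fri (31d); Apr starts Mon (30d) ✓; May starts Wed (31d); Jun starts Sat (30d); Jul starts Mon (31d) ✓; Aug starts Thu (31d); Sep starts Sun (30d); Oct starts Tue (31d) ✓; Nov starts Fri (30d); Dec starts Sun (31d) ✓.
Five-Tuesday months: January, April, July, October, December → 5.

5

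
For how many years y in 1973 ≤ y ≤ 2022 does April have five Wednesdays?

14

April has 30 days; it has five Wednesdays when Wednesday falls among the first (month-length − 28) days — i.e. when April 1 is one of Wednesday/Tuesday.
April 1 by year: 1973:Sun 1974:Mon 1975:Tue✓ 1976:Thu 1977:Fri 1978:Sat 1979:Sun 1980:Tue✓ 1981:Wed✓ 1982:Thu 1983:Fri 1984:Sun 1985:Mon 1986:Tue✓ 1987:Wed✓ …(20 more)… 2008:Tue✓ 2009:Wed✓ 2010:Thu 2011:Fri 2012:Sun 2013:Mon 2014:Tue✓ 2015:Wed✓ 2016:Fri 2017:Sat 2018:Sun 2019:Mon 2020:Wed✓ 2021:Thu 2022:Fri
Years with five Wednesdays: 1975, 1980, 1981, 1986, 1987, 1992, 1997, 1998, 2003, 2008, 2009, 2014, 2015, 2020 → 14.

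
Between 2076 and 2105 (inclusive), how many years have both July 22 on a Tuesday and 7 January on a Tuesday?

3

Check each year's weekday for July 22 and 7 January:
  2076: Wed/Tue  2077: Thu/Thu  2078: Fri/Fri  2079: Sat/Sat  2080: Mon/Sun  2081: Tue/Tue ✓  2082: Wed/Wed  2083: Thu/Thu  2084: Sat/Fri  2085: Sun/Sun  2086: Mon/Mon  2087: Tue/Tue ✓  2088: Thu/Wed  2089: Fri/Fri  2090: Sat/Sat  2091: Sun/Sun  2092: Tue/Mon  2093: Wed/Wed  2094: Thu/Thu  2095: Fri/Fri  2096: Sun/Sat  2097: Mon/Mon  2098: Tue/Tue ✓  2099: Wed/Wed  2100: Thu/Thu  2101: Fri/Fri  2102: Sat/Sat  2103: Sun/Sun  2104: Tue/Mon  2105: Wed/Wed
Both conditions hold in: 2081, 2087, 2098 — 3.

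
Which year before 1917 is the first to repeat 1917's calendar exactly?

Two years share a calendar iff Jan 1 falls on the same weekday and both are leap or both are common. 1917: Jan 1 is Monday, common year.
1916: Jan 1 Saturday, leap
1915: Jan 1 Friday, common
1914: Jan 1 Thursday, common
1913: Jan 1 Wednesday, common
1912: Jan 1 Monday, leap
1911: Jan 1 Sunday, common
1910: Jan 1 Saturday, common
1909: Jan 1 Friday, common
1908: Jan 1 Wednesday, leap
1907: Jan 1 Tuesday, common
1906: Jan 1 Monday, common
1906 matches on both conditions.

1906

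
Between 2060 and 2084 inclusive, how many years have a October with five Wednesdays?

October has 31 days; it has five Wednesdays when Wednesday falls among the first (month-length − 28) days — i.e. when October 1 is one of Wednesday/Tuesday/Monday.
October 1 by year: 2060:Fri 2061:Sat 2062:Sun 2063:Mon✓ 2064:Wed✓ 2065:Thu 2066:Fri 2067:Sat 2068:Mon✓ 2069:Tue✓ 2070:Wed✓ 2071:Thu 2072:Sat 2073:Sun 2074:Mon✓ 2075:Tue✓ 2076:Thu 2077:Fri 2078:Sat 2079:Sun 2080:Tue✓ 2081:Wed✓ 2082:Thu 2083:Fri 2084:Sun
Years with five Wednesdays: 2063, 2064, 2068, 2069, 2070, 2074, 2075, 2080, 2081 → 9.

9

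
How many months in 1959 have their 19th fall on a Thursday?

Check the 19th of each month of 1959: Jan 19: Mon, Feb 19: Thu, Mar 19: Thu, Apr 19: Sun, May 19: Tue, Jun 19: Fri, Jul 19: Sun, Aug 19: Wed, Sep 19: Sat, Oct 19: Mon, Nov 19: Thu, Dec 19: Sat.
Thursday occurs in February, March, November — 3 months.

3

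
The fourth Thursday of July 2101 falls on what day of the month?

July 1, 2101 is a Friday, so the first Thursday is the 7th.
The fourth Thursday is 7 + 21 = 28.

28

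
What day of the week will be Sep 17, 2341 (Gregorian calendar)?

January 1, 2341 is a Wednesday.
September 17 is day 260 of the year, i.e. 259 days after Jan 1.
259 mod 7 = 0, so advance 0 weekdays from Wednesday: Wednesday.

Wednesday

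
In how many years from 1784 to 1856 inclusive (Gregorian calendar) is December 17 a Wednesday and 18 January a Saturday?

8

Check each year's weekday for December 17 and 18 January:
  1784: Fri/Sun  1785: Sat/Tue  1786: Sun/Wed  1787: Mon/Thu  1788: Wed/Fri  1789: Thu/Sun  1790: Fri/Mon  1791: Sat/Tue  1792: Mon/Wed  1793: Tue/Fri  1794: Wed/Sat ✓  1795: Thu/Sun  1796: Sat/Mon  1797: Sun/Wed  …(45 more)…  1843: Sun/Wed  1844: Tue/Thu  1845: Wed/Sat ✓  1846: Thu/Sun  1847: Fri/Mon  1848: Sun/Tue  1849: Mon/Thu  1850: Tue/Fri  1851: Wed/Sat ✓  1852: Fri/Sun  1853: Sat/Tue  1854: Sun/Wed  1855: Mon/Thu  1856: Wed/Fri
Both conditions hold in: 1794, 1800, 1806, 1817, 1823, 1834, 1845, 1851 — 8.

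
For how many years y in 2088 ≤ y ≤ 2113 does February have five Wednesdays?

February has 28 days (29 in leap years); it has five Wednesdays when Wednesday falls among the first (month-length − 28) days — i.e. when February 1 is Wednesday in a leap year (never in a common year).
February 1 by year: 2088:Sun 2089:Tue 2090:Wed 2091:Thu 2092:Fri 2093:Sun 2094:Mon 2095:Tue 2096:Wed✓ 2097:Fri 2098:Sat 2099:Sun 2100:Mon 2101:Tue 2102:Wed 2103:Thu 2104:Fri 2105:Sun 2106:Mon 2107:Tue 2108:Wed✓ 2109:Fri 2110:Sat 2111:Sun 2112:Mon 2113:Wed
Years with five Wednesdays: 2096, 2108 → 2.

2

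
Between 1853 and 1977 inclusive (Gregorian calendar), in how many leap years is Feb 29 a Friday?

Leap years in 1853–1977: 30 of them.
Feb 29 weekday advances by 5 (mod 7) from one leap year to the next four years later (or differs when a century non-leap intervenes).
Leap-day weekdays: 1856:Fri✓ 1860:Wed 1864:Mon 1868:Sat 1872:Thu 1876:Tue 1880:Sun 1884:Fri✓ 1888:Wed 1892:Mon 1896:Sat 1904:Mon 1908:Sat …(4 more)… 1928:Wed 1932:Mon 1936:Sat 1940:Thu 1944:Tue 1948:Sun 1952:Fri✓ 1956:Wed 1960:Mon 1964:Sat 1968:Thu 1972:Tue 1976:Sun
Friday: 1856, 1884, 1924, 1952 → 4.

4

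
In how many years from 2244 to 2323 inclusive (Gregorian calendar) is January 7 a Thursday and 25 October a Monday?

Check each year's weekday for January 7 and 25 October:
  2244: Sun/Fri  2245: Tue/Sat  2246: Wed/Sun  2247: Thu/Mon ✓  2248: Fri/Wed  2249: Sun/Thu  2250: Mon/Fri  2251: Tue/Sat  2252: Wed/Mon  2253: Fri/Tue  2254: Sat/Wed  2255: Sun/Thu  2256: Mon/Sat  2257: Wed/Sun  …(52 more)…  2310: Fri/Tue  2311: Sat/Wed  2312: Sun/Fri  2313: Tue/Sat  2314: Wed/Sun  2315: Thu/Mon ✓  2316: Fri/Wed  2317: Sun/Thu  2318: Mon/Fri  2319: Tue/Sat  2320: Wed/Mon  2321: Fri/Tue  2322: Sat/Wed  2323: Sun/Thu
Both conditions hold in: 2247, 2258, 2269, 2275, 2286, 2297, 2309, 2315 — 8.

8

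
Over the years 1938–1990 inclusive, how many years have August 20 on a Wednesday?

Track August 20's weekday year by year (advancing +1, or +2 across a Feb 29):
  1938: Sat  1939: Sun (+1)  1940: Tue (+2)  1941: Wed (+1) ✓  1942: Thu (+1)
  1943: Fri (+1)  1944: Sun (+2)  1945: Mon (+1)  1946: Tue (+1)  1947: Wed (+1) ✓
  1948: Fri (+2)  1949: Sat (+1)  1950: Sun (+1)  1951: Mon (+1)  … (25 more years) …
  1977: Sat (+1)  1978: Sun (+1)  1979: Mon (+1)  1980: Wed (+2) ✓  1981: Thu (+1)
  1982: Fri (+1)  1983: Sat (+1)  1984: Mon (+2)  1985: Tue (+1)  1986: Wed (+1) ✓
  1987: Thu (+1)  1988: Sat (+2)  1989: Sun (+1)  1990: Mon (+1)
Wednesday years: 1941, 1947, 1952, 1958, 1969, 1975, 1980, 1986 — 8 in total.

8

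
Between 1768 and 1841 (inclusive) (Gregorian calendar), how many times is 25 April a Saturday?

Track 25 April's weekday year by year (advancing +1, or +2 across a Feb 29):
  1768: Mon  1769: Tue (+1)  1770: Wed (+1)  1771: Thu (+1)  1772: Sat (+2) ✓
  1773: Sun (+1)  1774: Mon (+1)  1775: Tue (+1)  1776: Thu (+2)  1777: Fri (+1)
  1778: Sat (+1) ✓  1779: Sun (+1)  1780: Tue (+2)  1781: Wed (+1)  … (46 more years) …
  1828: Fri (+2)  1829: Sat (+1) ✓  1830: Sun (+1)  1831: Mon (+1)  1832: Wed (+2)
  1833: Thu (+1)  1834: Fri (+1)  1835: Sat (+1) ✓  1836: Mon (+2)  1837: Tue (+1)
  1838: Wed (+1)  1839: Thu (+1)  1840: Sat (+2) ✓  1841: Sun (+1)
Saturday years: 1772, 1778, 1789, 1795, 1801, 1807, 1812, 1818, 1829, 1835, 1840 — 11 in total.

11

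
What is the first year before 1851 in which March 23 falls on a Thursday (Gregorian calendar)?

1848

From one year to the next, a fixed date's weekday advances by 1, or by 2 when a Feb 29 lies between the two dates.
1851: March 23 is Sunday.
1850: Saturday (−1)
1849: Friday (−1)
1848: Thursday (−1)
March 23 falls on a Thursday in 1848.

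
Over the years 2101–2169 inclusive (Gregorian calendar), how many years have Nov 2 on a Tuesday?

9

Track Nov 2's weekday year by year (advancing +1, or +2 across a Feb 29):
  2101: Wed  2102: Thu (+1)  2103: Fri (+1)  2104: Sun (+2)  2105: Mon (+1)
  2106: Tue (+1) ✓  2107: Wed (+1)  2108: Fri (+2)  2109: Sat (+1)  2110: Sun (+1)
  2111: Mon (+1)  2112: Wed (+2)  2113: Thu (+1)  2114: Fri (+1)  … (41 more years) …
  2156: Tue (+2) ✓  2157: Wed (+1)  2158: Thu (+1)  2159: Fri (+1)  2160: Sun (+2)
  2161: Mon (+1)  2162: Tue (+1) ✓  2163: Wed (+1)  2164: Fri (+2)  2165: Sat (+1)
  2166: Sun (+1)  2167: Mon (+1)  2168: Wed (+2)  2169: Thu (+1)
Tuesday years: 2106, 2117, 2123, 2128, 2134, 2145, 2151, 2156, 2162 — 9 in total.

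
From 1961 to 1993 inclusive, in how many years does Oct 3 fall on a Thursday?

Track Oct 3's weekday year by year (advancing +1, or +2 across a Feb 29):
  1961: Tue  1962: Wed (+1)  1963: Thu (+1) ✓  1964: Sat (+2)  1965: Sun (+1)
  1966: Mon (+1)  1967: Tue (+1)  1968: Thu (+2) ✓  1969: Fri (+1)  1970: Sat (+1)
  1971: Sun (+1)  1972: Tue (+2)  1973: Wed (+1)  1974: Thu (+1) ✓  … (5 more years) …
  1980: Fri (+2)  1981: Sat (+1)  1982: Sun (+1)  1983: Mon (+1)  1984: Wed (+2)
  1985: Thu (+1) ✓  1986: Fri (+1)  1987: Sat (+1)  1988: Mon (+2)  1989: Tue (+1)
  1990: Wed (+1)  1991: Thu (+1) ✓  1992: Sat (+2)  1993: Sun (+1)
Thursday years: 1963, 1968, 1974, 1985, 1991 — 5 in total.

5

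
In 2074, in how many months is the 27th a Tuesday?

3

Check the 27th of each month of 2074: Jan 27: Sat, Feb 27: Tue, Mar 27: Tue, Apr 27: Fri, May 27: Sun, Jun 27: Wed, Jul 27: Fri, Aug 27: Mon, Sep 27: Thu, Oct 27: Sat, Nov 27: Tue, Dec 27: Thu.
Tuesday occurs in February, March, November — 3 months.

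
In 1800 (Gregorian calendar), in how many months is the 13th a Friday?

1

Check the 13th of each month of 1800: Jan 13: Mon, Feb 13: Thu, Mar 13: Thu, Apr 13: Sun, May 13: Tue, Jun 13: Fri, Jul 13: Sun, Aug 13: Wed, Sep 13: Sat, Oct 13: Mon, Nov 13: Thu, Dec 13: Sat.
Friday occurs in June — 1 month.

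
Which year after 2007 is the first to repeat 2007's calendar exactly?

Two years share a calendar iff Jan 1 falls on the same weekday and both are leap or both are common. 2007: Jan 1 is Monday, common year.
2008: Jan 1 Tuesday, leap
2009: Jan 1 Thursday, common
2010: Jan 1 Friday, common
2011: Jan 1 Saturday, common
2012: Jan 1 Sunday, leap
2013: Jan 1 Tuesday, common
2014: Jan 1 Wednesday, common
2015: Jan 1 Thursday, common
2016: Jan 1 Friday, leap
2017: Jan 1 Sunday, common
2018: Jan 1 Monday, common
2018 matches on both conditions.

2018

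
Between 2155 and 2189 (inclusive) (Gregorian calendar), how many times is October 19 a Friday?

5

Track October 19's weekday year by year (advancing +1, or +2 across a Feb 29):
  2155: Sun  2156: Tue (+2)  2157: Wed (+1)  2158: Thu (+1)  2159: Fri (+1) ✓
  2160: Sun (+2)  2161: Mon (+1)  2162: Tue (+1)  2163: Wed (+1)  2164: Fri (+2) ✓
  2165: Sat (+1)  2166: Sun (+1)  2167: Mon (+1)  2168: Wed (+2)  … (7 more years) …
  2176: Sat (+2)  2177: Sun (+1)  2178: Mon (+1)  2179: Tue (+1)  2180: Thu (+2)
  2181: Fri (+1) ✓  2182: Sat (+1)  2183: Sun (+1)  2184: Tue (+2)  2185: Wed (+1)
  2186: Thu (+1)  2187: Fri (+1) ✓  2188: Sun (+2)  2189: Mon (+1)
Friday years: 2159, 2164, 2170, 2181, 2187 — 5 in total.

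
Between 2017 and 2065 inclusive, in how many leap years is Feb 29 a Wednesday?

1

Leap years in 2017–2065: 12 of them.
Feb 29 weekday advances by 5 (mod 7) from one leap year to the next four years later (or differs when a century non-leap intervenes).
Leap-day weekdays: 2020:Sat 2024:Thu 2028:Tue 2032:Sun 2036:Fri 2040:Wed✓ 2044:Mon 2048:Sat 2052:Thu 2056:Tue 2060:Sun 2064:Fri
Wednesday: 2040 → 1.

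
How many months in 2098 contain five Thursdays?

A month of length L has five Thursdays iff its first Thursday is on day ≤ L−28 (so day 1–3 in a 31-day month, 1–2 in a 30-day month, day 1 in a leap February).
Checking each month of 2098: Jan starts Wed (31d) ✓; Feb starts Sat (28d); Mar starts Sat (31d); Apr starts Tue (30d); May starts Thu (31d) ✓; Jun starts Sun (30d); Jul starts Tue (31d) ✓; Aug starts Fri (31d); Sep starts Mon (30d); Oct starts Wed (31d) ✓; Nov starts Sat (30d); Dec starts Mon (31d).
Five-Thursday months: January, May, July, October → 4.

4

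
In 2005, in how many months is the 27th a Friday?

1

Check the 27th of each month of 2005: Jan 27: Thu, Feb 27: Sun, Mar 27: Sun, Apr 27: Wed, May 27: Fri, Jun 27: Mon, Jul 27: Wed, Aug 27: Sat, Sep 27: Tue, Oct 27: Thu, Nov 27: Sun, Dec 27: Tue.
Friday occurs in May — 1 month.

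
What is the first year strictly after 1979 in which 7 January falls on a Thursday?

1982

From one year to the next, a fixed date's weekday advances by 1, or by 2 when a Feb 29 lies between the two dates.
1979: January 7 is Sunday.
1980: Monday (+1)
1981: Wednesday (+2)
1982: Thursday (+1)
7 January falls on a Thursday in 1982.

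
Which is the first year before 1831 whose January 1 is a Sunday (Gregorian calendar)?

1826

Jan 1 advances by 2 weekdays after a leap year and by 1 after a common year.
1831: Jan 1 is Saturday.
1830: Friday
1829: Thursday
1828: Tuesday (leap)
1827: Monday
1826: Sunday
1826 begins on a Sunday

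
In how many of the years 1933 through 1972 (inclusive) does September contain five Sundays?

11

September has 30 days; it has five Sundays when Sunday falls among the first (month-length − 28) days — i.e. when September 1 is one of Sunday/Saturday.
September 1 by year: 1933:Fri 1934:Sat✓ 1935:Sun✓ 1936:Tue 1937:Wed 1938:Thu 1939:Fri 1940:Sun✓ 1941:Mon 1942:Tue 1943:Wed 1944:Fri 1945:Sat✓ 1946:Sun✓ 1947:Mon …(10 more)… 1958:Mon 1959:Tue 1960:Thu 1961:Fri 1962:Sat✓ 1963:Sun✓ 1964:Tue 1965:Wed 1966:Thu 1967:Fri 1968:Sun✓ 1969:Mon 1970:Tue 1971:Wed 1972:Fri
Years with five Sundays: 1934, 1935, 1940, 1945, 1946, 1951, 1956, 1957, 1962, 1963, 1968 → 11.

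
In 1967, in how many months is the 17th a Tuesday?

Check the 17th of each month of 1967: Jan 17: Tue, Feb 17: Fri, Mar 17: Fri, Apr 17: Mon, May 17: Wed, Jun 17: Sat, Jul 17: Mon, Aug 17: Thu, Sep 17: Sun, Oct 17: Tue, Nov 17: Fri, Dec 17: Sun.
Tuesday occurs in January, October — 2 months.

2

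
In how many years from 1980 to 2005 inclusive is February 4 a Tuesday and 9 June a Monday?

Check each year's weekday for February 4 and 9 June:
  1980: Mon/Mon  1981: Wed/Tue  1982: Thu/Wed  1983: Fri/Thu  1984: Sat/Sat  1985: Mon/Sun  1986: Tue/Mon ✓  1987: Wed/Tue  1988: Thu/Thu  1989: Sat/Fri  1990: Sun/Sat  1991: Mon/Sun  1992: Tue/Tue  1993: Thu/Wed  1994: Fri/Thu  1995: Sat/Fri  1996: Sun/Sun  1997: Tue/Mon ✓  1998: Wed/Tue  1999: Thu/Wed  2000: Fri/Fri  2001: Sun/Sat  2002: Mon/Sun  2003: Tue/Mon ✓  2004: Wed/Wed  2005: Fri/Thu
Both conditions hold in: 1986, 1997, 2003 — 3.

3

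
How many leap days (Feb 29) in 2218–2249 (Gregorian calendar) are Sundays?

Leap years in 2218–2249: 8 of them.
Feb 29 weekday advances by 5 (mod 7) from one leap year to the next four years later (or differs when a century non-leap intervenes).
Leap-day weekdays: 2220:Tue 2224:Sun✓ 2228:Fri 2232:Wed 2236:Mon 2240:Sat 2244:Thu 2248:Tue
Sunday: 2224 → 1.

1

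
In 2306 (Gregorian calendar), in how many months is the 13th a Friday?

Check the 13th of each month of 2306: Jan 13: Sat, Feb 13: Tue, Mar 13: Tue, Apr 13: Fri, May 13: Sun, Jun 13: Wed, Jul 13: Fri, Aug 13: Mon, Sep 13: Thu, Oct 13: Sat, Nov 13: Tue, Dec 13: Thu.
Friday occurs in April, July — 2 months.

2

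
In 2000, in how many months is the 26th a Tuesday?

2

Check the 26th of each month of 2000: Jan 26: Wed, Feb 26: Sat, Mar 26: Sun, Apr 26: Wed, May 26: Fri, Jun 26: Mon, Jul 26: Wed, Aug 26: Sat, Sep 26: Tue, Oct 26: Thu, Nov 26: Sun, Dec 26: Tue.
Tuesday occurs in September, December — 2 months.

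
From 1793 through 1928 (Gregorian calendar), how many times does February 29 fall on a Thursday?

Leap years in 1793–1928: 32 of them.
Feb 29 weekday advances by 5 (mod 7) from one leap year to the next four years later (or differs when a century non-leap intervenes).
Leap-day weekdays: 1796:Mon 1804:Wed 1808:Mon 1812:Sat 1816:Thu✓ 1820:Tue 1824:Sun 1828:Fri 1832:Wed 1836:Mon 1840:Sat 1844:Thu✓ 1848:Tue …(6 more)… 1876:Tue 1880:Sun 1884:Fri 1888:Wed 1892:Mon 1896:Sat 1904:Mon 1908:Sat 1912:Thu✓ 1916:Tue 1920:Sun 1924:Fri 1928:Wed
Thursday: 1816, 1844, 1872, 1912 → 4.

4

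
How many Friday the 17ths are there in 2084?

Check the 17th of each month of 2084: Jan 17: Mon, Feb 17: Thu, Mar 17: Fri, Apr 17: Mon, May 17: Wed, Jun 17: Sat, Jul 17: Mon, Aug 17: Thu, Sep 17: Sun, Oct 17: Tue, Nov 17: Fri, Dec 17: Sun.
Friday occurs in March, November — 2 months.

2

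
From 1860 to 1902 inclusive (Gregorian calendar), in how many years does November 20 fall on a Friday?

Track November 20's weekday year by year (advancing +1, or +2 across a Feb 29):
  1860: Tue  1861: Wed (+1)  1862: Thu (+1)  1863: Fri (+1) ✓  1864: Sun (+2)
  1865: Mon (+1)  1866: Tue (+1)  1867: Wed (+1)  1868: Fri (+2) ✓  1869: Sat (+1)
  1870: Sun (+1)  1871: Mon (+1)  1872: Wed (+2)  1873: Thu (+1)  … (15 more years) …
  1889: Wed (+1)  1890: Thu (+1)  1891: Fri (+1) ✓  1892: Sun (+2)  1893: Mon (+1)
  1894: Tue (+1)  1895: Wed (+1)  1896: Fri (+2) ✓  1897: Sat (+1)  1898: Sun (+1)
  1899: Mon (+1)  1900: Tue (+1)  1901: Wed (+1)  1902: Thu (+1)
Friday years: 1863, 1868, 1874, 1885, 1891, 1896 — 6 in total.

6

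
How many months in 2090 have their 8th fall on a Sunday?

Check the 8th of each month of 2090: Jan 8: Sun, Feb 8: Wed, Mar 8: Wed, Apr 8: Sat, May 8: Mon, Jun 8: Thu, Jul 8: Sat, Aug 8: Tue, Sep 8: Fri, Oct 8: Sun, Nov 8: Wed, Dec 8: Fri.
Sunday occurs in January, October — 2 months.

2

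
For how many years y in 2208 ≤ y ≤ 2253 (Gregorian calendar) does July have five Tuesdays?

July has 31 days; it has five Tuesdays when Tuesday falls among the first (month-length − 28) days — i.e. when July 1 is one of Tuesday/Monday/Sunday.
July 1 by year: 2208:Fri 2209:Sat 2210:Sun✓ 2211:Mon✓ 2212:Wed 2213:Thu 2214:Fri 2215:Sat 2216:Mon✓ 2217:Tue✓ 2218:Wed 2219:Thu 2220:Sat 2221:Sun✓ 2222:Mon✓ …(16 more)… 2239:Mon✓ 2240:Wed 2241:Thu 2242:Fri 2243:Sat 2244:Mon✓ 2245:Tue✓ 2246:Wed 2247:Thu 2248:Sat 2249:Sun✓ 2250:Mon✓ 2251:Tue✓ 2252:Thu 2253:Fri
Years with five Tuesdays: 2210, 2211, 2216, 2217, 2221, 2222, 2223, 2227, 2228, 2232, 2233, 2234, 2238, 2239, 2244, 2245, 2249, 2250, 2251 → 19.

19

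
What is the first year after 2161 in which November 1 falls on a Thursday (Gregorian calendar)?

2164

From one year to the next, a fixed date's weekday advances by 1, or by 2 when a Feb 29 lies between the two dates.
2161: November 1 is Sunday.
2162: Monday (+1)
2163: Tuesday (+1)
2164: Thursday (+2)
November 1 falls on a Thursday in 2164.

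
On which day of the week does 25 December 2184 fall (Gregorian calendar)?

Saturday

January 1, 2184 is a Thursday.
December 25 is day 360 of the year, i.e. 359 days after Jan 1.
359 mod 7 = 2, so advance 2 weekdays from Thursday: Saturday.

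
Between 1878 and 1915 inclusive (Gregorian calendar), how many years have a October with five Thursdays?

17

October has 31 days; it has five Thursdays when Thursday falls among the first (month-length − 28) days — i.e. when October 1 is one of Thursday/Wednesday/Tuesday.
October 1 by year: 1878:Tue✓ 1879:Wed✓ 1880:Fri 1881:Sat 1882:Sun 1883:Mon 1884:Wed✓ 1885:Thu✓ 1886:Fri 1887:Sat 1888:Mon 1889:Tue✓ 1890:Wed✓ 1891:Thu✓ 1892:Sat …(8 more)… 1901:Tue✓ 1902:Wed✓ 1903:Thu✓ 1904:Sat 1905:Sun 1906:Mon 1907:Tue✓ 1908:Thu✓ 1909:Fri 1910:Sat 1911:Sun 1912:Tue✓ 1913:Wed✓ 1914:Thu✓ 1915:Fri
Years with five Thursdays: 1878, 1879, 1884, 1885, 1889, 1890, 1891, 1895, 1896, 1901, 1902, 1903, 1907, 1908, 1912, 1913, 1914 → 17.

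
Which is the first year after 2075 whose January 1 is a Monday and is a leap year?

2080

Jan 1 advances by 2 weekdays after a leap year and by 1 after a common year.
2075: Jan 1 is Tuesday.
2076: Wednesday (leap)
2077: Friday
2078: Saturday
2079: Sunday
2080: Monday (leap)
2080 begins on a Monday and is a leap year.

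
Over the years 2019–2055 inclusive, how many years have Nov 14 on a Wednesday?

Track Nov 14's weekday year by year (advancing +1, or +2 across a Feb 29):
  2019: Thu  2020: Sat (+2)  2021: Sun (+1)  2022: Mon (+1)  2023: Tue (+1)
  2024: Thu (+2)  2025: Fri (+1)  2026: Sat (+1)  2027: Sun (+1)  2028: Tue (+2)
  2029: Wed (+1) ✓  2030: Thu (+1)  2031: Fri (+1)  2032: Sun (+2)  … (9 more years) …
  2042: Fri (+1)  2043: Sat (+1)  2044: Mon (+2)  2045: Tue (+1)  2046: Wed (+1) ✓
  2047: Thu (+1)  2048: Sat (+2)  2049: Sun (+1)  2050: Mon (+1)  2051: Tue (+1)
  2052: Thu (+2)  2053: Fri (+1)  2054: Sat (+1)  2055: Sun (+1)
Wednesday years: 2029, 2035, 2040, 2046 — 4 in total.

4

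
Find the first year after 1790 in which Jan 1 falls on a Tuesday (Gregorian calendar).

Jan 1 advances by 2 weekdays after a leap year and by 1 after a common year.
1790: Jan 1 is Friday.
1791: Saturday
1792: Sunday (leap)
1793: Tuesday
1793 begins on a Tuesday

1793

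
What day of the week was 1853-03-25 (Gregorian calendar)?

Friday

January 1, 1853 is a Saturday.
March 25 is day 84 of the year, i.e. 83 days after Jan 1.
83 mod 7 = 6, so advance 6 weekdays from Saturday: Friday.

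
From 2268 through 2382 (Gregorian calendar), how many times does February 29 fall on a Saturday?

5

Leap years in 2268–2382: 28 of them.
Feb 29 weekday advances by 5 (mod 7) from one leap year to the next four years later (or differs when a century non-leap intervenes).
Leap-day weekdays: 2268:Sat✓ 2272:Thu 2276:Tue 2280:Sun 2284:Fri 2288:Wed 2292:Mon 2296:Sat✓ 2304:Mon 2308:Sat✓ 2312:Thu 2316:Tue 2320:Sun 2324:Fri 2328:Wed 2332:Mon 2336:Sat✓ 2340:Thu 2344:Tue 2348:Sun 2352:Fri 2356:Wed 2360:Mon 2364:Sat✓ 2368:Thu 2372:Tue 2376:Sun 2380:Fri
Saturday: 2268, 2296, 2308, 2336, 2364 → 5.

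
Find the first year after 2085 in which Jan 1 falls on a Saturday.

Jan 1 advances by 2 weekdays after a leap year and by 1 after a common year.
2085: Jan 1 is Monday.
2086: Tuesday
2087: Wednesday
2088: Thursday (leap)
2089: Saturday
2089 begins on a Saturday

2089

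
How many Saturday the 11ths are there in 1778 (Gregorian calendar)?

Check the 11th of each month of 1778: Jan 11: Sun, Feb 11: Wed, Mar 11: Wed, Apr 11: Sat, May 11: Mon, Jun 11: Thu, Jul 11: Sat, Aug 11: Tue, Sep 11: Fri, Oct 11: Sun, Nov 11: Wed, Dec 11: Fri.
Saturday occurs in April, July — 2 months.

2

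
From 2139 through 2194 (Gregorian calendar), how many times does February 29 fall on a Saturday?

2

Leap years in 2139–2194: 14 of them.
Feb 29 weekday advances by 5 (mod 7) from one leap year to the next four years later (or differs when a century non-leap intervenes).
Leap-day weekdays: 2140:Mon 2144:Sat✓ 2148:Thu 2152:Tue 2156:Sun 2160:Fri 2164:Wed 2168:Mon 2172:Sat✓ 2176:Thu 2180:Tue 2184:Sun 2188:Fri 2192:Wed
Saturday: 2144, 2172 → 2.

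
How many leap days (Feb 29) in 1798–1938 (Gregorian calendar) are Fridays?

Leap years in 1798–1938: 33 of them.
Feb 29 weekday advances by 5 (mod 7) from one leap year to the next four years later (or differs when a century non-leap intervenes).
Leap-day weekdays: 1804:Wed 1808:Mon 1812:Sat 1816:Thu 1820:Tue 1824:Sun 1828:Fri✓ 1832:Wed 1836:Mon 1840:Sat 1844:Thu 1848:Tue 1852:Sun …(7 more)… 1884:Fri✓ 1888:Wed 1892:Mon 1896:Sat 1904:Mon 1908:Sat 1912:Thu 1916:Tue 1920:Sun 1924:Fri✓ 1928:Wed 1932:Mon 1936:Sat
Friday: 1828, 1856, 1884, 1924 → 4.

4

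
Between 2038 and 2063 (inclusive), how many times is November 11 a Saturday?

4

Track November 11's weekday year by year (advancing +1, or +2 across a Feb 29):
  2038: Thu  2039: Fri (+1)  2040: Sun (+2)  2041: Mon (+1)  2042: Tue (+1)
  2043: Wed (+1)  2044: Fri (+2)  2045: Sat (+1) ✓  2046: Sun (+1)  2047: Mon (+1)
  2048: Wed (+2)  2049: Thu (+1)  2050: Fri (+1)  2051: Sat (+1) ✓  2052: Mon (+2)
  2053: Tue (+1)  2054: Wed (+1)  2055: Thu (+1)  2056: Sat (+2) ✓  2057: Sun (+1)
  2058: Mon (+1)  2059: Tue (+1)  2060: Thu (+2)  2061: Fri (+1)  2062: Sat (+1) ✓
  2063: Sun (+1)
Saturday years: 2045, 2051, 2056, 2062 — 4 in total.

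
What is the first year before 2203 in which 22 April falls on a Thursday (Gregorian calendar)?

2202

From one year to the next, a fixed date's weekday advances by 1, or by 2 when a Feb 29 lies between the two dates.
2203: April 22 is Friday.
2202: Thursday (−1)
22 April falls on a Thursday in 2202.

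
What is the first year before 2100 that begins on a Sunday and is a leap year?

2096

Jan 1 advances by 2 weekdays after a leap year and by 1 after a common year.
2100: Jan 1 is Friday.
2099: Thursday
2098: Wednesday
2097: Tuesday
2096: Sunday (leap)
2096 begins on a Sunday and is a leap year.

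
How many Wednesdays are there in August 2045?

August 2045 has 31 days and begins on Tuesday.
The first Wednesday is August 2.
Wednesdays fall on 2, 9, 16, 23, 30 — that's 5.

5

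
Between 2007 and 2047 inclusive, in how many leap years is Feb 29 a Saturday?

Leap years in 2007–2047: 10 of them.
Feb 29 weekday advances by 5 (mod 7) from one leap year to the next four years later (or differs when a century non-leap intervenes).
Leap-day weekdays: 2008:Fri 2012:Wed 2016:Mon 2020:Sat✓ 2024:Thu 2028:Tue 2032:Sun 2036:Fri 2040:Wed 2044:Mon
Saturday: 2020 → 1.

1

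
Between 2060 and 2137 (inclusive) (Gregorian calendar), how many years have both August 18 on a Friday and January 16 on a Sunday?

Check each year's weekday for August 18 and January 16:
  2060: Wed/Fri  2061: Thu/Sun  2062: Fri/Mon  2063: Sat/Tue  2064: Mon/Wed  2065: Tue/Fri  2066: Wed/Sat  2067: Thu/Sun  2068: Sat/Mon  2069: Sun/Wed  2070: Mon/Thu  2071: Tue/Fri  2072: Thu/Sat  2073: Fri/Mon  …(50 more)…  2124: Fri/Sun ✓  2125: Sat/Tue  2126: Sun/Wed  2127: Mon/Thu  2128: Wed/Fri  2129: Thu/Sun  2130: Fri/Mon  2131: Sat/Tue  2132: Mon/Wed  2133: Tue/Fri  2134: Wed/Sat  2135: Thu/Sun  2136: Sat/Mon  2137: Sun/Wed
Both conditions hold in: 2084, 2124 — 2.

2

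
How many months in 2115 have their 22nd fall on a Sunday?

2

Check the 22nd of each month of 2115: Jan 22: Tue, Feb 22: Fri, Mar 22: Fri, Apr 22: Mon, May 22: Wed, Jun 22: Sat, Jul 22: Mon, Aug 22: Thu, Sep 22: Sun, Oct 22: Tue, Nov 22: Fri, Dec 22: Sun.
Sunday occurs in September, December — 2 months.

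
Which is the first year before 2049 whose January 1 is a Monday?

Jan 1 advances by 2 weekdays after a leap year and by 1 after a common year.
2049: Jan 1 is Friday.
2048: Wednesday (leap)
2047: Tuesday
2046: Monday
2046 begins on a Monday

2046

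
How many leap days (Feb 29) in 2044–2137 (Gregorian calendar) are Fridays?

Leap years in 2044–2137: 23 of them.
Feb 29 weekday advances by 5 (mod 7) from one leap year to the next four years later (or differs when a century non-leap intervenes).
Leap-day weekdays: 2044:Mon 2048:Sat 2052:Thu 2056:Tue 2060:Sun 2064:Fri✓ 2068:Wed 2072:Mon 2076:Sat 2080:Thu 2084:Tue 2088:Sun 2092:Fri✓ 2096:Wed 2104:Fri✓ 2108:Wed 2112:Mon 2116:Sat 2120:Thu 2124:Tue 2128:Sun 2132:Fri✓ 2136:Wed
Friday: 2064, 2092, 2104, 2132 → 4.

4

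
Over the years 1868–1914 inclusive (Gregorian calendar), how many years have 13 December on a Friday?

Track 13 December's weekday year by year (advancing +1, or +2 across a Feb 29):
  1868: Sun  1869: Mon (+1)  1870: Tue (+1)  1871: Wed (+1)  1872: Fri (+2) ✓
  1873: Sat (+1)  1874: Sun (+1)  1875: Mon (+1)  1876: Wed (+2)  1877: Thu (+1)
  1878: Fri (+1) ✓  1879: Sat (+1)  1880: Mon (+2)  1881: Tue (+1)  … (19 more years) …
  1901: Fri (+1) ✓  1902: Sat (+1)  1903: Sun (+1)  1904: Tue (+2)  1905: Wed (+1)
  1906: Thu (+1)  1907: Fri (+1) ✓  1908: Sun (+2)  1909: Mon (+1)  1910: Tue (+1)
  1911: Wed (+1)  1912: Fri (+2) ✓  1913: Sat (+1)  1914: Sun (+1)
Friday years: 1872, 1878, 1889, 1895, 1901, 1907, 1912 — 7 in total.

7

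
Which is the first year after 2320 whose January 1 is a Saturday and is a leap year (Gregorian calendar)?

2344

Jan 1 advances by 2 weekdays after a leap year and by 1 after a common year.
2320: Jan 1 is Thursday (leap).
2321: Saturday
2322: Sunday
2323: Monday
2324: Tuesday (leap)
2325: Thursday
2326: Friday
2327: Saturday
2328: Sunday (leap)
2329: Tuesday
2330: Wednesday
2331: Thursday
2332: Friday (leap)
2333: Sunday
2334: Monday
2335: Tuesday
2336: Wednesday (leap)
2337: Friday
2338: Saturday
2339: Sunday
2340: Monday (leap)
2341: Wednesday
2342: Thursday
2343: Friday
2344: Saturday (leap)
2344 begins on a Saturday and is a leap year.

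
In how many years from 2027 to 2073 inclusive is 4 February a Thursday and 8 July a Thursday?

5

Check each year's weekday for 4 February and 8 July:
  2027: Thu/Thu ✓  2028: Fri/Sat  2029: Sun/Sun  2030: Mon/Mon  2031: Tue/Tue  2032: Wed/Thu  2033: Fri/Fri  2034: Sat/Sat  2035: Sun/Sun  2036: Mon/Tue  2037: Wed/Wed  2038: Thu/Thu ✓  2039: Fri/Fri  2040: Sat/Sun  …(19 more)…  2060: Wed/Thu  2061: Fri/Fri  2062: Sat/Sat  2063: Sun/Sun  2064: Mon/Tue  2065: Wed/Wed  2066: Thu/Thu ✓  2067: Fri/Fri  2068: Sat/Sun  2069: Mon/Mon  2070: Tue/Tue  2071: Wed/Wed  2072: Thu/Fri  2073: Sat/Sat
Both conditions hold in: 2027, 2038, 2049, 2055, 2066 — 5.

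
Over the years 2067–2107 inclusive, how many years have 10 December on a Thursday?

Track 10 December's weekday year by year (advancing +1, or +2 across a Feb 29):
  2067: Sat  2068: Mon (+2)  2069: Tue (+1)  2070: Wed (+1)  2071: Thu (+1) ✓
  2072: Sat (+2)  2073: Sun (+1)  2074: Mon (+1)  2075: Tue (+1)  2076: Thu (+2) ✓
  2077: Fri (+1)  2078: Sat (+1)  2079: Sun (+1)  2080: Tue (+2)  … (13 more years) …
  2094: Fri (+1)  2095: Sat (+1)  2096: Mon (+2)  2097: Tue (+1)  2098: Wed (+1)
  2099: Thu (+1) ✓  2100: Fri (+1)  2101: Sat (+1)  2102: Sun (+1)  2103: Mon (+1)
  2104: Wed (+2)  2105: Thu (+1) ✓  2106: Fri (+1)  2107: Sat (+1)
Thursday years: 2071, 2076, 2082, 2093, 2099, 2105 — 6 in total.

6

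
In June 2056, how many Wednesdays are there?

4

June 2056 has 30 days and begins on Thursday.
The first Wednesday is June 7.
Wednesdays fall on 7, 14, 21, 28 — that's 4.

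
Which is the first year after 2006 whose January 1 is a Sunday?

2012

Jan 1 advances by 2 weekdays after a leap year and by 1 after a common year.
2006: Jan 1 is Sunday.
2007: Monday
2008: Tuesday (leap)
2009: Thursday
2010: Friday
2011: Saturday
2012: Sunday (leap)
2012 begins on a Sunday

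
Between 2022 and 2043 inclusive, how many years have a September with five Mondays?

7

September has 30 days; it has five Mondays when Monday falls among the first (month-length − 28) days — i.e. when September 1 is one of Monday/Sunday.
September 1 by year: 2022:Thu 2023:Fri 2024:Sun✓ 2025:Mon✓ 2026:Tue 2027:Wed 2028:Fri 2029:Sat 2030:Sun✓ 2031:Mon✓ 2032:Wed 2033:Thu 2034:Fri 2035:Sat 2036:Mon✓ 2037:Tue 2038:Wed 2039:Thu 2040:Sat 2041:Sun✓ 2042:Mon✓ 2043:Tue
Years with five Mondays: 2024, 2025, 2030, 2031, 2036, 2041, 2042 → 7.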